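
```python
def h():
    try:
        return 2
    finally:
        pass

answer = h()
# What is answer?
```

Step-by-step execution trace:
1. `h()` enters try: `return 2` sets pending return value 2.
2. Before returning, `finally: pass` runs (no effect).
3. h() returns 2 → answer = 2.
Result: 2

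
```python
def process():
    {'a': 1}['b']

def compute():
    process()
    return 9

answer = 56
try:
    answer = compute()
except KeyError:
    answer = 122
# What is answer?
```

Step-by-step execution trace:
1. answer starts at 56.
2. try: `compute()` calls `process()`.
3. `process()` evaluates `{'a': 1}['b']`, which raises KeyError; it propagates through compute (uncaught).
4. `return 9` in compute is not reached; the assignment to answer does not complete.
5. `except KeyError` matches → answer = 122.
Result: 122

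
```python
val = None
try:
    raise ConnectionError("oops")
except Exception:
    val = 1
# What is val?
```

Step-by-step execution trace:
1. `raise ConnectionError(...)` raises ConnectionError.
2. `except Exception` matches (ConnectionError is a subclass of Exception) → val = 1.
Result: 1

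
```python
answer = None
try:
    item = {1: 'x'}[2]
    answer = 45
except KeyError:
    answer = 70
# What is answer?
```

Step-by-step execution trace:
1. `item = {1: 'x'}[2]` raises KeyError.
2. `answer = 45` is not reached.
3. `except KeyError` matches → answer = 70.
Result: 70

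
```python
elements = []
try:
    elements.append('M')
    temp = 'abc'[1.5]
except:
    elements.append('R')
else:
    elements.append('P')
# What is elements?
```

Step-by-step execution trace:
1. try: `elements.append('M')` → elements = ['M'].
2. `temp = 'abc'[1.5]` raises TypeError.
3. bare `except` matches → `elements.append('R')` → elements = ['M', 'R'].
4. `else` is skipped (an exception was raised).
Result: ['M', 'R']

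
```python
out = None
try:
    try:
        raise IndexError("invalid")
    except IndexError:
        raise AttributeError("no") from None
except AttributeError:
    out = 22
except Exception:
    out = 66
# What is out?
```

Step-by-step execution trace:
1. Inner try raises IndexError; inner `except IndexError` catches it.
2. `raise AttributeError(...) from None` raises AttributeError (from None suppresses __context__, but the active exception is still AttributeError).
3. Outer `except AttributeError` matches → out = 22.
4. `except Exception` is not reached.
Result: 22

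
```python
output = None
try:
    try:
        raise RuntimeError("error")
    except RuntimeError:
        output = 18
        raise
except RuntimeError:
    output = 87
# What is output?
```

Step-by-step execution trace:
1. Inner try: `raise RuntimeError("error")` raises RuntimeError.
2. Inner `except RuntimeError` matches → output = 18.
3. bare `raise` re-raises the same RuntimeError.
4. Outer `except RuntimeError` matches → output = 87.
Result: 87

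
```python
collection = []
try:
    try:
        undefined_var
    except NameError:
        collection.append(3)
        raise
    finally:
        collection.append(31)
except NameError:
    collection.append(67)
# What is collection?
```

Step-by-step execution trace:
1. Inner try: `undefined_var` raises NameError.
2. Inner `except NameError` matches → `collection.append(3)` → collection = [3].
3. bare `raise` re-raises NameError.
4. Inner `finally` runs during unwinding: `collection.append(31)` → collection = [3, 31].
5. Outer `except NameError` matches → `collection.append(67)` → collection = [3, 31, 67].
Result: [3, 31, 67]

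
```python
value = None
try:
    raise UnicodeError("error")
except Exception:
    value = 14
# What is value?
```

Step-by-step execution trace:
1. `raise UnicodeError(...)` raises UnicodeError.
2. `except Exception` matches (UnicodeError is a subclass of Exception) → value = 14.
Result: 14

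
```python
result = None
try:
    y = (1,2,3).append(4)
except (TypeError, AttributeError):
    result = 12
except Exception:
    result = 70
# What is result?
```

Step-by-step execution trace:
1. `y = (1,2,3).append(4)` raises AttributeError.
2. `except (TypeError, AttributeError)` matches (AttributeError is in the tuple) → result = 12.
3. `except Exception` is not reached.
Result: 12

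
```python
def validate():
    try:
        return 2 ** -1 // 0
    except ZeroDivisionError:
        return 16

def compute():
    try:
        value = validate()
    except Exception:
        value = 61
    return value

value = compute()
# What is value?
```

Step-by-step execution trace:
1. `compute()` calls `validate()`.
2. In validate: `2 ** -1 // 0` raises ZeroDivisionError; `except ZeroDivisionError` catches it → returns 16.
3. In compute: `value = validate()` → value = 16. No exception reaches compute.
4. `except Exception` is skipped; compute returns 16.
5. value = 16.
Result: 16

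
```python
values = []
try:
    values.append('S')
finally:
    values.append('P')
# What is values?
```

Step-by-step execution trace:
1. try: `values.append('S')` → values = ['S'].
2. The try body completes without raising.
3. finally always runs: `values.append('P')` → values = ['S', 'P'].
Result: ['S', 'P']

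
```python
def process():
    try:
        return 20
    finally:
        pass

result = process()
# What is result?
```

Step-by-step execution trace:
1. `process()` enters try: `return 20` sets pending return value 20.
2. Before returning, `finally: pass` runs (no effect).
3. process() returns 20 → result = 20.
Result: 20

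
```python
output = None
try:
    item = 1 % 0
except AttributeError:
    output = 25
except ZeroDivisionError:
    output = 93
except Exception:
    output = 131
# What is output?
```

Step-by-step execution trace:
1. `item = 1 % 0` raises ZeroDivisionError.
2. `except AttributeError` does not match ZeroDivisionError; skipped.
3. `except ZeroDivisionError` matches → output = 93.
4. Remaining except clauses are skipped.
Result: 93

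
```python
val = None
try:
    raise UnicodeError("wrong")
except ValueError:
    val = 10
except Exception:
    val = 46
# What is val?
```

Step-by-step execution trace:
1. `raise UnicodeError(...)` raises UnicodeError.
2. `except ValueError` matches (UnicodeError is a subclass of ValueError) → val = 10.
3. `except Exception` is not reached.
Result: 10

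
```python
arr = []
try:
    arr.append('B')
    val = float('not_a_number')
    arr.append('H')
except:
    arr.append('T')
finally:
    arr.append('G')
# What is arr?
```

Step-by-step execution trace:
1. try: `arr.append('B')` → arr = ['B'].
2. `val = float('not_a_number')` raises ValueError; `arr.append('H')` is not reached.
3. bare `except` matches → `arr.append('T')` → arr = ['B', 'T'].
4. finally always runs: `arr.append('G')` → arr = ['B', 'T', 'G'].
Result: ['B', 'T', 'G']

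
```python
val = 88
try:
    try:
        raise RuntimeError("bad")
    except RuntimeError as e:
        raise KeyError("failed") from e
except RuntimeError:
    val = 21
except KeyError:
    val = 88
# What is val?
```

Step-by-step execution trace:
1. Inner try raises RuntimeError; inner `except RuntimeError as e` catches it.
2. `raise KeyError(...) from e` raises KeyError (RuntimeError is attached as __cause__, but only KeyError is active).
3. Outer `except RuntimeError` does not match KeyError; skipped.
4. Outer `except KeyError` matches → val = 88.
Result: 88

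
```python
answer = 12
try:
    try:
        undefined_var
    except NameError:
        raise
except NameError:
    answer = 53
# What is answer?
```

Step-by-step execution trace:
1. Inner try: `undefined_var` raises NameError.
2. Inner `except NameError` matches; bare `raise` re-raises the same NameError.
3. Outer `except NameError` matches → answer = 53.
Result: 53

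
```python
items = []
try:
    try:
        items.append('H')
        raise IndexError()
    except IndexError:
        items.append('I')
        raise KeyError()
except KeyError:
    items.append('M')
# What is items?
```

Step-by-step execution trace:
1. Inner try: `items.append('H')` → items = ['H'].
2. `raise IndexError()` raises IndexError.
3. Inner `except IndexError` matches → `items.append('I')` → items = ['H', 'I'].
4. `raise KeyError()` raises KeyError; propagates to outer try.
5. Outer `except KeyError` matches → `items.append('M')` → items = ['H', 'I', 'M'].
Result: ['H', 'I', 'M']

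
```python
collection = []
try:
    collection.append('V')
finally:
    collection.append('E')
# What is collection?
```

Step-by-step execution trace:
1. try: `collection.append('V')` → collection = ['V'].
2. The try body completes without raising.
3. finally always runs: `collection.append('E')` → collection = ['V', 'E'].
Result: ['V', 'E']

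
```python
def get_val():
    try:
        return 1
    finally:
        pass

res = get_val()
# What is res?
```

Step-by-step execution trace:
1. `get_val()` enters try: `return 1` sets pending return value 1.
2. Before returning, `finally: pass` runs (no effect).
3. get_val() returns 1 → res = 1.
Result: 1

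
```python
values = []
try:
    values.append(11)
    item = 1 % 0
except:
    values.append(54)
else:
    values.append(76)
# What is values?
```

Step-by-step execution trace:
1. try: `values.append(11)` → values = [11].
2. `item = 1 % 0` raises ZeroDivisionError.
3. bare `except` matches → `values.append(54)` → values = [11, 54].
4. `else` is skipped (an exception was raised).
Result: [11, 54]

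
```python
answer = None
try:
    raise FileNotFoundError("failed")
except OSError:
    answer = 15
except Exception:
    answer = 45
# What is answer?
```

Step-by-step execution trace:
1. `raise FileNotFoundError(...)` raises FileNotFoundError.
2. `except OSError` matches (FileNotFoundError is a subclass of OSError) → answer = 15.
3. `except Exception` is not reached.
Result: 15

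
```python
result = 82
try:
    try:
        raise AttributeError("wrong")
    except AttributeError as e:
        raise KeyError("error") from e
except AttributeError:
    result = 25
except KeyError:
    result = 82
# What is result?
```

Step-by-step execution trace:
1. Inner try raises AttributeError; inner `except AttributeError as e` catches it.
2. `raise KeyError(...) from e` raises KeyError (AttributeError is attached as __cause__, but only KeyError is active).
3. Outer `except AttributeError` does not match KeyError; skipped.
4. Outer `except KeyError` matches → result = 82.
Result: 82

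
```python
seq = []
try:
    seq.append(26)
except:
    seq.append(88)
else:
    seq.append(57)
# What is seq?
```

Step-by-step execution trace:
1. try: `seq.append(26)` → seq = [26]. No exception raised.
2. `except` is skipped.
3. `else` runs (try completed without exception): `seq.append(57)` → seq = [26, 57].
Result: [26, 57]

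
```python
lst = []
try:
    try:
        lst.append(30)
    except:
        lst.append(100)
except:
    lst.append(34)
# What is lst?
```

Step-by-step execution trace:
1. Inner try: `lst.append(30)` → lst = [30]. No exception raised.
2. Inner `except` is skipped.
3. Inner try completes normally; outer `except` is skipped.
Result: [30]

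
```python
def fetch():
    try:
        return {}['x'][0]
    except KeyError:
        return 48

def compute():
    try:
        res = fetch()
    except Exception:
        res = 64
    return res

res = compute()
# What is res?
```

Step-by-step execution trace:
1. `compute()` calls `fetch()`.
2. In fetch: `{}['x'][0]` raises KeyError; `except KeyError` catches it → returns 48.
3. In compute: `res = fetch()` → res = 48. No exception reaches compute.
4. `except Exception` is skipped; compute returns 48.
5. res = 48.
Result: 48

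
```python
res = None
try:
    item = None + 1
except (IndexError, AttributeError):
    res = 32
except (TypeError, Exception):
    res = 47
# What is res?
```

Step-by-step execution trace:
1. `item = None + 1` raises TypeError.
2. `except (IndexError, AttributeError)` does not match TypeError; skipped.
3. `except (TypeError, Exception)` matches (TypeError is in the tuple) → res = 47.
Result: 47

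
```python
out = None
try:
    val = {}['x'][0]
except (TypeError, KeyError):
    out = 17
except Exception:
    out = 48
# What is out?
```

Step-by-step execution trace:
1. `val = {}['x'][0]` raises KeyError.
2. `except (TypeError, KeyError)` matches (KeyError is in the tuple) → out = 17.
3. `except Exception` is not reached.
Result: 17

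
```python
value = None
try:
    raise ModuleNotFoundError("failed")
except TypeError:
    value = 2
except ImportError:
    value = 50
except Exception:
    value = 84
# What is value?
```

Step-by-step execution trace:
1. `raise ModuleNotFoundError(...)` raises ModuleNotFoundError.
2. `except TypeError` does not match (ModuleNotFoundError is not a subclass of TypeError); skipped.
3. `except ImportError` matches (ModuleNotFoundError is a subclass of ImportError) → value = 50.
4. `except Exception` is not reached.
Result: 50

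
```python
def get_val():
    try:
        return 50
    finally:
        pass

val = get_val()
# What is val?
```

Step-by-step execution trace:
1. `get_val()` enters try: `return 50` sets pending return value 50.
2. Before returning, `finally: pass` runs (no effect).
3. get_val() returns 50 → val = 50.
Result: 50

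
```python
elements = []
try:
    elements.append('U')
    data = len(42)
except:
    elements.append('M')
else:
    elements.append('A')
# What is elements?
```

Step-by-step execution trace:
1. try: `elements.append('U')` → elements = ['U'].
2. `data = len(42)` raises TypeError.
3. bare `except` matches → `elements.append('M')` → elements = ['U', 'M'].
4. `else` is skipped (an exception was raised).
Result: ['U', 'M']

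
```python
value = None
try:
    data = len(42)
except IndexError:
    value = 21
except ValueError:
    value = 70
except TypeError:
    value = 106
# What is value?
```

Step-by-step execution trace:
1. `data = len(42)` raises TypeError.
2. `except IndexError` does not match TypeError; skipped.
3. `except ValueError` does not match TypeError; skipped.
4. `except TypeError` matches → value = 106.
Result: 106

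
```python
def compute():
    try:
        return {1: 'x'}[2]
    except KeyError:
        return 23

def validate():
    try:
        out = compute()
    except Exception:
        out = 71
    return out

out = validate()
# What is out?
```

Step-by-step execution trace:
1. `validate()` calls `compute()`.
2. In compute: `{1: 'x'}[2]` raises KeyError; `except KeyError` catches it → returns 23.
3. In validate: `out = compute()` → out = 23. No exception reaches validate.
4. `except Exception` is skipped; validate returns 23.
5. out = 23.
Result: 23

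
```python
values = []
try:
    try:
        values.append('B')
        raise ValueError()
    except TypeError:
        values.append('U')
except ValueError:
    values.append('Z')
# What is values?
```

Step-by-step execution trace:
1. Inner try: `values.append('B')` → values = ['B'].
2. `raise ValueError()` raises ValueError.
3. Inner `except TypeError` does not match ValueError; exception propagates to outer try.
4. Outer `except ValueError` matches → `values.append('Z')` → values = ['B', 'Z'].
Result: ['B', 'Z']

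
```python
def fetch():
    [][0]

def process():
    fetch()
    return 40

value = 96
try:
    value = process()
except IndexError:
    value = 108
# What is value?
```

Step-by-step execution trace:
1. value starts at 96.
2. try: `process()` calls `fetch()`.
3. `fetch()` evaluates `[][0]`, which raises IndexError; it propagates through process (uncaught).
4. `return 40` in process is not reached; the assignment to value does not complete.
5. `except IndexError` matches → value = 108.
Result: 108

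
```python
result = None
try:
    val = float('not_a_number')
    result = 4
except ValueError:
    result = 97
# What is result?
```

Step-by-step execution trace:
1. `val = float('not_a_number')` raises ValueError.
2. `result = 4` is not reached.
3. `except ValueError` matches → result = 97.
Result: 97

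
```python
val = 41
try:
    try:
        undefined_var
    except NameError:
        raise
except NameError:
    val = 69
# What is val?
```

Step-by-step execution trace:
1. Inner try: `undefined_var` raises NameError.
2. Inner `except NameError` matches; bare `raise` re-raises the same NameError.
3. Outer `except NameError` matches → val = 69.
Result: 69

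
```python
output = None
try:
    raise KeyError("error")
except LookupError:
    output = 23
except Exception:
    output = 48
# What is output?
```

Step-by-step execution trace:
1. `raise KeyError(...)` raises KeyError.
2. `except LookupError` matches (KeyError is a subclass of LookupError) → output = 23.
3. `except Exception` is not reached.
Result: 23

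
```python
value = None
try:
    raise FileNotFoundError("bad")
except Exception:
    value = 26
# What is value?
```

Step-by-step execution trace:
1. `raise FileNotFoundError(...)` raises FileNotFoundError.
2. `except Exception` matches (FileNotFoundError is a subclass of Exception) → value = 26.
Result: 26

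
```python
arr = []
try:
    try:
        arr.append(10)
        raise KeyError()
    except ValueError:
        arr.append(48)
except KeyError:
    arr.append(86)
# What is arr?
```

Step-by-step execution trace:
1. Inner try: `arr.append(10)` → arr = [10].
2. `raise KeyError()` raises KeyError.
3. Inner `except ValueError` does not match KeyError; exception propagates to outer try.
4. Outer `except KeyError` matches → `arr.append(86)` → arr = [10, 86].
Result: [10, 86]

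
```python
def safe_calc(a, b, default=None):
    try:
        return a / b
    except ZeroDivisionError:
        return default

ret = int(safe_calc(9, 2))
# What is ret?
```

Step-by-step execution trace:
1. `safe_calc(9, 2)` enters try: `return 9 / 2` → returns 4.5. No exception raised.
2. `except ZeroDivisionError` is skipped.
3. `int(4.5)` → 4 → ret = 4.
Result: 4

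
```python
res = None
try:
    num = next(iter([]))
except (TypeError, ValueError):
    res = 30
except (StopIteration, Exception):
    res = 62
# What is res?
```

Step-by-step execution trace:
1. `num = next(iter([]))` raises StopIteration.
2. `except (TypeError, ValueError)` does not match StopIteration; skipped.
3. `except (StopIteration, Exception)` matches (StopIteration is in the tuple) → res = 62.
Result: 62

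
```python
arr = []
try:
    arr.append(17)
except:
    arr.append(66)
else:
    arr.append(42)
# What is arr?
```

Step-by-step execution trace:
1. try: `arr.append(17)` → arr = [17]. No exception raised.
2. `except` is skipped.
3. `else` runs (try completed without exception): `arr.append(42)` → arr = [17, 42].
Result: [17, 42]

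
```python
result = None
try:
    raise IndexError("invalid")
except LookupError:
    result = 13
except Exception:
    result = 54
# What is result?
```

Step-by-step execution trace:
1. `raise IndexError(...)` raises IndexError.
2. `except LookupError` matches (IndexError is a subclass of LookupError) → result = 13.
3. `except Exception` is not reached.
Result: 13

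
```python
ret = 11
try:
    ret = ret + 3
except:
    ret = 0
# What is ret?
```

Step-by-step execution trace:
1. ret starts at 11.
2. try: `ret = ret + 3` → ret = 14. No exception raised.
3. `except` is skipped.
Result: 14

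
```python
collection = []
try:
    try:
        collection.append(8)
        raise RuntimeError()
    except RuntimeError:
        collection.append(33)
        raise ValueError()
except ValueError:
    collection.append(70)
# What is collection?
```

Step-by-step execution trace:
1. Inner try: `collection.append(8)` → collection = [8].
2. `raise RuntimeError()` raises RuntimeError.
3. Inner `except RuntimeError` matches → `collection.append(33)` → collection = [8, 33].
4. `raise ValueError()` raises ValueError; propagates to outer try.
5. Outer `except ValueError` matches → `collection.append(70)` → collection = [8, 33, 70].
Result: [8, 33, 70]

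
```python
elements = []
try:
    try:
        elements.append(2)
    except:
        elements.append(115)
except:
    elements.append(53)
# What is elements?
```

Step-by-step execution trace:
1. Inner try: `elements.append(2)` → elements = [2]. No exception raised.
2. Inner `except` is skipped.
3. Inner try completes normally; outer `except` is skipped.
Result: [2]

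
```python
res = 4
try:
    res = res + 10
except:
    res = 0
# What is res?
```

Step-by-step execution trace:
1. res starts at 4.
2. try: `res = res + 10` → res = 14. No exception raised.
3. `except` is skipped.
Result: 14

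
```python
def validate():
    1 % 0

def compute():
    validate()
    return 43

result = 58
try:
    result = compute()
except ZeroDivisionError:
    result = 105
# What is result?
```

Step-by-step execution trace:
1. result starts at 58.
2. try: `compute()` calls `validate()`.
3. `validate()` evaluates `1 % 0`, which raises ZeroDivisionError; it propagates through compute (uncaught).
4. `return 43` in compute is not reached; the assignment to result does not complete.
5. `except ZeroDivisionError` matches → result = 105.
Result: 105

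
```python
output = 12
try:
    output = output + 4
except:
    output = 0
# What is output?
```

Step-by-step execution trace:
1. output starts at 12.
2. try: `output = output + 4` → output = 16. No exception raised.
3. `except` is skipped.
Result: 16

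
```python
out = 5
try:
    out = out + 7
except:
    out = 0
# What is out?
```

Step-by-step execution trace:
1. out starts at 5.
2. try: `out = out + 7` → out = 12. No exception raised.
3. `except` is skipped.
Result: 12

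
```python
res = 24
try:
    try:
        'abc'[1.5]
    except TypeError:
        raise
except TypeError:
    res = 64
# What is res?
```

Step-by-step execution trace:
1. Inner try: `'abc'[1.5]` raises TypeError.
2. Inner `except TypeError` matches; bare `raise` re-raises the same TypeError.
3. Outer `except TypeError` matches → res = 64.
Result: 64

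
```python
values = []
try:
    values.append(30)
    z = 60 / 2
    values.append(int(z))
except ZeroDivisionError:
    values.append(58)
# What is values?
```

Step-by-step execution trace:
1. try: `values.append(30)` → values = [30].
2. `z = 60 / 2` → z = 30.0. No exception raised.
3. `values.append(int(z))` → values = [30, 30].
4. `except ZeroDivisionError` is skipped (no exception was raised).
Result: [30, 30]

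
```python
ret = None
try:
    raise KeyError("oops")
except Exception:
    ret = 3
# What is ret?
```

Step-by-step execution trace:
1. `raise KeyError(...)` raises KeyError.
2. `except Exception` matches (KeyError is a subclass of Exception) → ret = 3.
Result: 3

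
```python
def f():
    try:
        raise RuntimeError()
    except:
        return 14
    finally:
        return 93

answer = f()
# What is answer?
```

Step-by-step execution trace:
1. `f()` enters try: `raise RuntimeError()` raises RuntimeError.
2. bare `except` matches → `return 14` sets pending return value 14.
3. Before returning, `finally: return 93` runs and overrides the pending return.
4. f() returns 93 → answer = 93.
Result: 93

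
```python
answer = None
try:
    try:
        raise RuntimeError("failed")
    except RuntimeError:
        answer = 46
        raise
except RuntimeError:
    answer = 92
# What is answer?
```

Step-by-step execution trace:
1. Inner try: `raise RuntimeError("failed")` raises RuntimeError.
2. Inner `except RuntimeError` matches → answer = 46.
3. bare `raise` re-raises the same RuntimeError.
4. Outer `except RuntimeError` matches → answer = 92.
Result: 92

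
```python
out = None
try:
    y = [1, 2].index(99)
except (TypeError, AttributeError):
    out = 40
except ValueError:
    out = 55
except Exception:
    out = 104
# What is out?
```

Step-by-step execution trace:
1. `y = [1, 2].index(99)` raises ValueError.
2. `except (TypeError, AttributeError)` does not match ValueError; skipped.
3. `except ValueError` matches (exact type match) → out = 55.
4. `except Exception` is not reached.
Result: 55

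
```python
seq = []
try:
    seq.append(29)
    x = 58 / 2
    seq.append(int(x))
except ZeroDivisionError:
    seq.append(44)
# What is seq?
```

Step-by-step execution trace:
1. try: `seq.append(29)` → seq = [29].
2. `x = 58 / 2` → x = 29.0. No exception raised.
3. `seq.append(int(x))` → seq = [29, 29].
4. `except ZeroDivisionError` is skipped (no exception was raised).
Result: [29, 29]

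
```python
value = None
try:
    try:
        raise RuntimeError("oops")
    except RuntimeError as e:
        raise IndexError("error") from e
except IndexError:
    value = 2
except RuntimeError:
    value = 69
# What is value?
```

Step-by-step execution trace:
1. Inner try raises RuntimeError; inner `except RuntimeError as e` catches it.
2. `raise IndexError(...) from e` raises IndexError (RuntimeError is attached as __cause__, but only IndexError is active).
3. Outer `except IndexError` matches → value = 2.
4. `except RuntimeError` is not reached.
Result: 2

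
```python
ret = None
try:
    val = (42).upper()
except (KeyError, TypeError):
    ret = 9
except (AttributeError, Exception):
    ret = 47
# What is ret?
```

Step-by-step execution trace:
1. `val = (42).upper()` raises AttributeError.
2. `except (KeyError, TypeError)` does not match AttributeError; skipped.
3. `except (AttributeError, Exception)` matches (AttributeError is in the tuple) → ret = 47.
Result: 47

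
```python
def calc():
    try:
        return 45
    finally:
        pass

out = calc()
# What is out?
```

Step-by-step execution trace:
1. `calc()` enters try: `return 45` sets pending return value 45.
2. Before returning, `finally: pass` runs (no effect).
3. calc() returns 45 → out = 45.
Result: 45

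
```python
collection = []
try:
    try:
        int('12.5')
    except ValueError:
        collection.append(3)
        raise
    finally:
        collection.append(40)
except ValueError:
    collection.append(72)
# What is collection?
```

Step-by-step execution trace:
1. Inner try: `int('12.5')` raises ValueError.
2. Inner `except ValueError` matches → `collection.append(3)` → collection = [3].
3. bare `raise` re-raises ValueError.
4. Inner `finally` runs during unwinding: `collection.append(40)` → collection = [3, 40].
5. Outer `except ValueError` matches → `collection.append(72)` → collection = [3, 40, 72].
Result: [3, 40, 72]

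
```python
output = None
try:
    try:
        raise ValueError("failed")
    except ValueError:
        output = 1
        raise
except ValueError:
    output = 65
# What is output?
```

Step-by-step execution trace:
1. Inner try: `raise ValueError("failed")` raises ValueError.
2. Inner `except ValueError` matches → output = 1.
3. bare `raise` re-raises the same ValueError.
4. Outer `except ValueError` matches → output = 65.
Result: 65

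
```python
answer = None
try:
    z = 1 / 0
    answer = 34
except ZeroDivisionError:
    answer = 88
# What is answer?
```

Step-by-step execution trace:
1. `z = 1 / 0` raises ZeroDivisionError.
2. `answer = 34` is not reached.
3. `except ZeroDivisionError` matches → answer = 88.
Result: 88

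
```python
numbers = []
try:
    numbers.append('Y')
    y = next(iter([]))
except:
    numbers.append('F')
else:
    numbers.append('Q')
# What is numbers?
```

Step-by-step execution trace:
1. try: `numbers.append('Y')` → numbers = ['Y'].
2. `y = next(iter([]))` raises StopIteration.
3. bare `except` matches → `numbers.append('F')` → numbers = ['Y', 'F'].
4. `else` is skipped (an exception was raised).
Result: ['Y', 'F']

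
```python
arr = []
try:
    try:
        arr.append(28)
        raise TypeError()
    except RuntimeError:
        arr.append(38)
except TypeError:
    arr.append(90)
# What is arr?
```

Step-by-step execution trace:
1. Inner try: `arr.append(28)` → arr = [28].
2. `raise TypeError()` raises TypeError.
3. Inner `except RuntimeError` does not match TypeError; exception propagates to outer try.
4. Outer `except TypeError` matches → `arr.append(90)` → arr = [28, 90].
Result: [28, 90]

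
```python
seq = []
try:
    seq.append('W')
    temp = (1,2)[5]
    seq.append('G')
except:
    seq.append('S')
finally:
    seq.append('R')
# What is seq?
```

Step-by-step execution trace:
1. try: `seq.append('W')` → seq = ['W'].
2. `temp = (1,2)[5]` raises IndexError; `seq.append('G')` is not reached.
3. bare `except` matches → `seq.append('S')` → seq = ['W', 'S'].
4. finally always runs: `seq.append('R')` → seq = ['W', 'S', 'R'].
Result: ['W', 'S', 'R']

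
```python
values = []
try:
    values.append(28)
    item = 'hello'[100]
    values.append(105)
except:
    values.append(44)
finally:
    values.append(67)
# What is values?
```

Step-by-step execution trace:
1. try: `values.append(28)` → values = [28].
2. `item = 'hello'[100]` raises IndexError; `values.append(105)` is not reached.
3. bare `except` matches → `values.append(44)` → values = [28, 44].
4. finally always runs: `values.append(67)` → values = [28, 44, 67].
Result: [28, 44, 67]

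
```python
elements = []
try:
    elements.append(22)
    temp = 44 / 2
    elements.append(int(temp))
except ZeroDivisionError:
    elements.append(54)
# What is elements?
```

Step-by-step execution trace:
1. try: `elements.append(22)` → elements = [22].
2. `temp = 44 / 2` → temp = 22.0. No exception raised.
3. `elements.append(int(temp))` → elements = [22, 22].
4. `except ZeroDivisionError` is skipped (no exception was raised).
Result: [22, 22]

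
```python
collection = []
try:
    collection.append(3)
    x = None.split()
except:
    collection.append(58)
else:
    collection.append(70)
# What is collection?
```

Step-by-step execution trace:
1. try: `collection.append(3)` → collection = [3].
2. `x = None.split()` raises AttributeError.
3. bare `except` matches → `collection.append(58)` → collection = [3, 58].
4. `else` is skipped (an exception was raised).
Result: [3, 58]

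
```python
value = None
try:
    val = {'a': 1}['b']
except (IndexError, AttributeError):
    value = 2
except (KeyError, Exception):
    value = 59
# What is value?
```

Step-by-step execution trace:
1. `val = {'a': 1}['b']` raises KeyError.
2. `except (IndexError, AttributeError)` does not match KeyError; skipped.
3. `except (KeyError, Exception)` matches (KeyError is in the tuple) → value = 59.
Result: 59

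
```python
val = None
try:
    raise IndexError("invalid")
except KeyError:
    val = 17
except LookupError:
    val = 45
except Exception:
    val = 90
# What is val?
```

Step-by-step execution trace:
1. `raise IndexError(...)` raises IndexError.
2. `except KeyError` does not match (IndexError is not a subclass of KeyError); skipped.
3. `except LookupError` matches (IndexError is a subclass of LookupError) → val = 45.
4. `except Exception` is not reached.
Result: 45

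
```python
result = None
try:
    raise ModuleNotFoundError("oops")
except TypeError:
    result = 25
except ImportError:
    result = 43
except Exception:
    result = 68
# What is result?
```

Step-by-step execution trace:
1. `raise ModuleNotFoundError(...)` raises ModuleNotFoundError.
2. `except TypeError` does not match (ModuleNotFoundError is not a subclass of TypeError); skipped.
3. `except ImportError` matches (ModuleNotFoundError is a subclass of ImportError) → result = 43.
4. `except Exception` is not reached.
Result: 43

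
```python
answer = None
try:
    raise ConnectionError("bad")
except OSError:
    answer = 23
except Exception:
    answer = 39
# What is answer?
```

Step-by-step execution trace:
1. `raise ConnectionError(...)` raises ConnectionError.
2. `except OSError` matches (ConnectionError is a subclass of OSError) → answer = 23.
3. `except Exception` is not reached.
Result: 23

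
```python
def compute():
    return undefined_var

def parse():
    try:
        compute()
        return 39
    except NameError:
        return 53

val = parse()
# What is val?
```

Step-by-step execution trace:
1. `parse()` calls `compute()`.
2. `compute()` evaluates `undefined_var`, which raises NameError; it propagates to the caller.
3. `return 39` is not reached.
4. `except NameError` in parse matches → returns 53.
5. val = 53.
Result: 53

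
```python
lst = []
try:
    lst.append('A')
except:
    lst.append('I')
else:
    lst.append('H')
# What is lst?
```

Step-by-step execution trace:
1. try: `lst.append('A')` → lst = ['A']. No exception raised.
2. `except` is skipped.
3. `else` runs (try completed without exception): `lst.append('H')` → lst = ['A', 'H'].
Result: ['A', 'H']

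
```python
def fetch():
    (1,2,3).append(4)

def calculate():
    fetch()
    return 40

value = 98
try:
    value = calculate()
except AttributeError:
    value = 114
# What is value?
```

Step-by-step execution trace:
1. value starts at 98.
2. try: `calculate()` calls `fetch()`.
3. `fetch()` evaluates `(1,2,3).append(4)`, which raises AttributeError; it propagates through calculate (uncaught).
4. `return 40` in calculate is not reached; the assignment to value does not complete.
5. `except AttributeError` matches → value = 114.
Result: 114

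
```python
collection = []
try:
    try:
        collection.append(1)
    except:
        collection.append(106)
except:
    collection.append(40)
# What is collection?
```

Step-by-step execution trace:
1. Inner try: `collection.append(1)` → collection = [1]. No exception raised.
2. Inner `except` is skipped.
3. Inner try completes normally; outer `except` is skipped.
Result: [1]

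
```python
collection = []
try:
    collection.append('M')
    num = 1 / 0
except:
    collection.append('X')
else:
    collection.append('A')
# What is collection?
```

Step-by-step execution trace:
1. try: `collection.append('M')` → collection = ['M'].
2. `num = 1 / 0` raises ZeroDivisionError.
3. bare `except` matches → `collection.append('X')` → collection = ['M', 'X'].
4. `else` is skipped (an exception was raised).
Result: ['M', 'X']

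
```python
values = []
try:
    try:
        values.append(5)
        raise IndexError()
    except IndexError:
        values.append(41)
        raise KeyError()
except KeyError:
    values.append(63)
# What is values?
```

Step-by-step execution trace:
1. Inner try: `values.append(5)` → values = [5].
2. `raise IndexError()` raises IndexError.
3. Inner `except IndexError` matches → `values.append(41)` → values = [5, 41].
4. `raise KeyError()` raises KeyError; propagates to outer try.
5. Outer `except KeyError` matches → `values.append(63)` → values = [5, 41, 63].
Result: [5, 41, 63]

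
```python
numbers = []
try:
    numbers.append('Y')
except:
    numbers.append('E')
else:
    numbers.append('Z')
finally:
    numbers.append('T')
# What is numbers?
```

Step-by-step execution trace:
1. try: `numbers.append('Y')` → numbers = ['Y']. No exception raised.
2. `except` is skipped.
3. `else` runs: `numbers.append('Z')` → numbers = ['Y', 'Z'].
4. `finally` always runs: `numbers.append('T')` → numbers = ['Y', 'Z', 'T'].
Result: ['Y', 'Z', 'T']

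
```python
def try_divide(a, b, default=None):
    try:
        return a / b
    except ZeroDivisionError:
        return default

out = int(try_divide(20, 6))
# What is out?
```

Step-by-step execution trace:
1. `try_divide(20, 6)` enters try: `return 20 / 6` → returns 3.3333333333333335. No exception raised.
2. `except ZeroDivisionError` is skipped.
3. `int(3.3333333333333335)` → 3 → out = 3.
Result: 3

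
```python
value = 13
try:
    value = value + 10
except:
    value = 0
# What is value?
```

Step-by-step execution trace:
1. value starts at 13.
2. try: `value = value + 10` → value = 23. No exception raised.
3. `except` is skipped.
Result: 23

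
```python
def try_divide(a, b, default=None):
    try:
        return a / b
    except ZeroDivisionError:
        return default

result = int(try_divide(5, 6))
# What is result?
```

Step-by-step execution trace:
1. `try_divide(5, 6)` enters try: `return 5 / 6` → returns 0.8333333333333334. No exception raised.
2. `except ZeroDivisionError` is skipped.
3. `int(0.8333333333333334)` → 0 → result = 0.
Result: 0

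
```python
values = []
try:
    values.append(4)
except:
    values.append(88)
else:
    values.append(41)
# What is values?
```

Step-by-step execution trace:
1. try: `values.append(4)` → values = [4]. No exception raised.
2. `except` is skipped.
3. `else` runs (try completed without exception): `values.append(41)` → values = [4, 41].
Result: [4, 41]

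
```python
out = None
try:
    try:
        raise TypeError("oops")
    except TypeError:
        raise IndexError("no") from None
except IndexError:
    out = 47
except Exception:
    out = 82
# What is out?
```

Step-by-step execution trace:
1. Inner try raises TypeError; inner `except TypeError` catches it.
2. `raise IndexError(...) from None` raises IndexError (from None suppresses __context__, but the active exception is still IndexError).
3. Outer `except IndexError` matches → out = 47.
4. `except Exception` is not reached.
Result: 47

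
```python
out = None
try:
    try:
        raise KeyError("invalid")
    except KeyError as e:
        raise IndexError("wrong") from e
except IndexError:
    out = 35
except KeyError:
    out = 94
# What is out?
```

Step-by-step execution trace:
1. Inner try raises KeyError; inner `except KeyError as e` catches it.
2. `raise IndexError(...) from e` raises IndexError (KeyError is attached as __cause__, but only IndexError is active).
3. Outer `except IndexError` matches → out = 35.
4. `except KeyError` is not reached.
Result: 35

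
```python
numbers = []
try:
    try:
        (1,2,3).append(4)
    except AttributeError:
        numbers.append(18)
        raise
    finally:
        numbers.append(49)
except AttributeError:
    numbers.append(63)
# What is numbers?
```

Step-by-step execution trace:
1. Inner try: `(1,2,3).append(4)` raises AttributeError.
2. Inner `except AttributeError` matches → `numbers.append(18)` → numbers = [18].
3. bare `raise` re-raises AttributeError.
4. Inner `finally` runs during unwinding: `numbers.append(49)` → numbers = [18, 49].
5. Outer `except AttributeError` matches → `numbers.append(63)` → numbers = [18, 49, 63].
Result: [18, 49, 63]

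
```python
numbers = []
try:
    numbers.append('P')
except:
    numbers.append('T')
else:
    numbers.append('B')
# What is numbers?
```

Step-by-step execution trace:
1. try: `numbers.append('P')` → numbers = ['P']. No exception raised.
2. `except` is skipped.
3. `else` runs (try completed without exception): `numbers.append('B')` → numbers = ['P', 'B'].
Result: ['P', 'B']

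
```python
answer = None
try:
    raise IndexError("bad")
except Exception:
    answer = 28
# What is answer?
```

Step-by-step execution trace:
1. `raise IndexError(...)` raises IndexError.
2. `except Exception` matches (IndexError is a subclass of Exception) → answer = 28.
Result: 28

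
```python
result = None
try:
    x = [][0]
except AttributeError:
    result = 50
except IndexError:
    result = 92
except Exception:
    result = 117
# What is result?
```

Step-by-step execution trace:
1. `x = [][0]` raises IndexError.
2. `except AttributeError` does not match IndexError; skipped.
3. `except IndexError` matches → result = 92.
4. Remaining except clauses are skipped.
Result: 92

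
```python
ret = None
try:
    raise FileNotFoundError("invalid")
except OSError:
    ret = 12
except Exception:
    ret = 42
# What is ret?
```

Step-by-step execution trace:
1. `raise FileNotFoundError(...)` raises FileNotFoundError.
2. `except OSError` matches (FileNotFoundError is a subclass of OSError) → ret = 12.
3. `except Exception` is not reached.
Result: 12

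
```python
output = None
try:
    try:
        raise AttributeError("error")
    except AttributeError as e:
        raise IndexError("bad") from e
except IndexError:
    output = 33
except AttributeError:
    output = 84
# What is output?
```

Step-by-step execution trace:
1. Inner try raises AttributeError; inner `except AttributeError as e` catches it.
2. `raise IndexError(...) from e` raises IndexError (AttributeError is attached as __cause__, but only IndexError is active).
3. Outer `except IndexError` matches → output = 33.
4. `except AttributeError` is not reached.
Result: 33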